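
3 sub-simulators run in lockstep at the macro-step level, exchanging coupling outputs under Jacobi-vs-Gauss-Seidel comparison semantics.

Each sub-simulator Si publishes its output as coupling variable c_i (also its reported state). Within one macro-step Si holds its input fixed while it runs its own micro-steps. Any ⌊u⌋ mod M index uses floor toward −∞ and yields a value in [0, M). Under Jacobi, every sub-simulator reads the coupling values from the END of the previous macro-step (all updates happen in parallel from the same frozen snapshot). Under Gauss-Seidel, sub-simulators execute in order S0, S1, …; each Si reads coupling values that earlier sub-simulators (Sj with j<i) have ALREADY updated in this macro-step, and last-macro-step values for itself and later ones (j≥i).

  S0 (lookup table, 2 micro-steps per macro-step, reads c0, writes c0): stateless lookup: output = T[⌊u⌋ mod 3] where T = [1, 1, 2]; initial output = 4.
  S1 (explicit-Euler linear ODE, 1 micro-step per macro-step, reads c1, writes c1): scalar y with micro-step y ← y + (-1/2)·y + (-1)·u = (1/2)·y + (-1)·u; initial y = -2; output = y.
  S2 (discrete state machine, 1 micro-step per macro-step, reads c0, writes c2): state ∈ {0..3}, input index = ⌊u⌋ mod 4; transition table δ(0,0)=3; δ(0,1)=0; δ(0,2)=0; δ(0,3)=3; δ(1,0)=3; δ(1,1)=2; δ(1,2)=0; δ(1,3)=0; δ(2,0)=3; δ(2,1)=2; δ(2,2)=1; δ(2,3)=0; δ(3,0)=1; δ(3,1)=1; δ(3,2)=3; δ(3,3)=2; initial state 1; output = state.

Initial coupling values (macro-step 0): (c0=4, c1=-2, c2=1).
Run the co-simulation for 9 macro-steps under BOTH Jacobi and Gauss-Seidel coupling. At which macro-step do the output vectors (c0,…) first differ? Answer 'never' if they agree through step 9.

[Jacobi] macro 1: S0 reads c0=4 → after 2×micro: 1; S1 reads c1=-2 → after 1×micro: 1; S2 reads c0=4 → after 1×micro: 3 ⇒ (c0=1, c1=1, c2=3)
[Jacobi] macro 2: S0 reads c0=1 → after 2×micro: 1; S1 reads c1=1 → after 1×micro: -1/2; S2 reads c0=1 → after 1×micro: 1 ⇒ (c0=1, c1=-1/2, c2=1)
[Jacobi] macro 3: S0 reads c0=1 → after 2×micro: 1; S1 reads c1=-1/2 → after 1×micro: 1/4; S2 reads c0=1 → after 1×micro: 2 ⇒ (c0=1, c1=1/4, c2=2)
[Jacobi] macro 4: S0 reads c0=1 → after 2×micro: 1; S1 reads c1=1/4 → after 1×micro: -1/8; S2 reads c0=1 → after 1×micro: 2 ⇒ (c0=1, c1=-1/8, c2=2)
[Jacobi] macro 5: S0 reads c0=1 → after 2×micro: 1; S1 reads c1=-1/8 → after 1×micro: 1/16; S2 reads c0=1 → after 1×micro: 2 ⇒ (c0=1, c1=1/16, c2=2)
[Jacobi] macro 6: S0 reads c0=1 → after 2×micro: 1; S1 reads c1=1/16 → after 1×micro: -1/32; S2 reads c0=1 → after 1×micro: 2 ⇒ (c0=1, c1=-1/32, c2=2)
[Jacobi] macro 7: S0 reads c0=1 → after 2×micro: 1; S1 reads c1=-1/32 → after 1×micro: 1/64; S2 reads c0=1 → after 1×micro: 2 ⇒ (c0=1, c1=1/64, c2=2)
[Jacobi] macro 8: S0 reads c0=1 → after 2×micro: 1; S1 reads c1=1/64 → after 1×micro: -1/128; S2 reads c0=1 → after 1×micro: 2 ⇒ (c0=1, c1=-1/128, c2=2)
[Jacobi] macro 9: S0 reads c0=1 → after 2×micro: 1; S1 reads c1=-1/128 → after 1×micro: 1/256; S2 reads c0=1 → after 1×micro: 2 ⇒ (c0=1, c1=1/256, c2=2)
[Gauss-Seidel] macro 1: S0 reads c0=4 → after 2×micro: 1; S1 reads c1=-2 → after 1×micro: 1; S2 reads c0=1 → after 1×micro: 2 ⇒ (c0=1, c1=1, c2=2)
[Gauss-Seidel] macro 2: S0 reads c0=1 → after 2×micro: 1; S1 reads c1=1 → after 1×micro: -1/2; S2 reads c0=1 → after 1×micro: 2 ⇒ (c0=1, c1=-1/2, c2=2)
[Gauss-Seidel] macro 3: S0 reads c0=1 → after 2×micro: 1; S1 reads c1=-1/2 → after 1×micro: 1/4; S2 reads c0=1 → after 1×micro: 2 ⇒ (c0=1, c1=1/4, c2=2)
[Gauss-Seidel] macro 4: S0 reads c0=1 → after 2×micro: 1; S1 reads c1=1/4 → after 1×micro: -1/8; S2 reads c0=1 → after 1×micro: 2 ⇒ (c0=1, c1=-1/8, c2=2)
[Gauss-Seidel] macro 5: S0 reads c0=1 → after 2×micro: 1; S1 reads c1=-1/8 → after 1×micro: 1/16; S2 reads c0=1 → after 1×micro: 2 ⇒ (c0=1, c1=1/16, c2=2)
[Gauss-Seidel] macro 6: S0 reads c0=1 → after 2×micro: 1; S1 reads c1=1/16 → after 1×micro: -1/32; S2 reads c0=1 → after 1×micro: 2 ⇒ (c0=1, c1=-1/32, c2=2)
[Gauss-Seidel] macro 7: S0 reads c0=1 → after 2×micro: 1; S1 reads c1=-1/32 → after 1×micro: 1/64; S2 reads c0=1 → after 1×micro: 2 ⇒ (c0=1, c1=1/64, c2=2)
[Gauss-Seidel] macro 8: S0 reads c0=1 → after 2×micro: 1; S1 reads c1=1/64 → after 1×micro: -1/128; S2 reads c0=1 → after 1×micro: 2 ⇒ (c0=1, c1=-1/128, c2=2)
[Gauss-Seidel] macro 9: S0 reads c0=1 → after 2×micro: 1; S1 reads c1=-1/128 → after 1×micro: 1/256; S2 reads c0=1 → after 1×micro: 2 ⇒ (c0=1, c1=1/256, c2=2)

first divergence at macro-step: 1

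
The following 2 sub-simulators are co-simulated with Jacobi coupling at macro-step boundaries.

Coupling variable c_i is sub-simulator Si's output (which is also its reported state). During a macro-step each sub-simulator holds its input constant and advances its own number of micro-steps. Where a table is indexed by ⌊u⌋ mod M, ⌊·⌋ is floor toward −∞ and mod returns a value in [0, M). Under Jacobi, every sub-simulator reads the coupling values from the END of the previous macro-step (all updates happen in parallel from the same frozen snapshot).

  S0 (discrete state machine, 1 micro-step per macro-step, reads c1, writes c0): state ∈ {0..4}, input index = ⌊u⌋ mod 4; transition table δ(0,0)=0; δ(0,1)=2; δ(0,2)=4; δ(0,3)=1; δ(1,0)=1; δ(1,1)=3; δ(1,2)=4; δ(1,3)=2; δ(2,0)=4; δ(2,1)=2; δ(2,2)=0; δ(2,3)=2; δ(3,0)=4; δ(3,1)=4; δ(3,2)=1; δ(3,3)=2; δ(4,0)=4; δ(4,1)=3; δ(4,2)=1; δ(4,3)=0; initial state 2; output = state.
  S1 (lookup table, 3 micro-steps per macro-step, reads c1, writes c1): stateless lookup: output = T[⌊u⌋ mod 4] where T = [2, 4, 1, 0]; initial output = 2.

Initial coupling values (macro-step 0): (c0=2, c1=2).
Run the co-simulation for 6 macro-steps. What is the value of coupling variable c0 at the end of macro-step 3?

c0 at macro-step 3 = 4

macro 1: S0 reads c1=2 → after 1×micro: 0; S1 reads c1=2 → after 3×micro: 1 ⇒ (c0=0, c1=1)
macro 2: S0 reads c1=1 → after 1×micro: 2; S1 reads c1=1 → after 3×micro: 4 ⇒ (c0=2, c1=4)
macro 3: S0 reads c1=4 → after 1×micro: 4; S1 reads c1=4 → after 3×micro: 2 ⇒ (c0=4, c1=2)
macro 4: S0 reads c1=2 → after 1×micro: 1; S1 reads c1=2 → after 3×micro: 1 ⇒ (c0=1, c1=1)
macro 5: S0 reads c1=1 → after 1×micro: 3; S1 reads c1=1 → after 3×micro: 4 ⇒ (c0=3, c1=4)
macro 6: S0 reads c1=4 → after 1×micro: 4; S1 reads c1=4 → after 3×micro: 2 ⇒ (c0=4, c1=2)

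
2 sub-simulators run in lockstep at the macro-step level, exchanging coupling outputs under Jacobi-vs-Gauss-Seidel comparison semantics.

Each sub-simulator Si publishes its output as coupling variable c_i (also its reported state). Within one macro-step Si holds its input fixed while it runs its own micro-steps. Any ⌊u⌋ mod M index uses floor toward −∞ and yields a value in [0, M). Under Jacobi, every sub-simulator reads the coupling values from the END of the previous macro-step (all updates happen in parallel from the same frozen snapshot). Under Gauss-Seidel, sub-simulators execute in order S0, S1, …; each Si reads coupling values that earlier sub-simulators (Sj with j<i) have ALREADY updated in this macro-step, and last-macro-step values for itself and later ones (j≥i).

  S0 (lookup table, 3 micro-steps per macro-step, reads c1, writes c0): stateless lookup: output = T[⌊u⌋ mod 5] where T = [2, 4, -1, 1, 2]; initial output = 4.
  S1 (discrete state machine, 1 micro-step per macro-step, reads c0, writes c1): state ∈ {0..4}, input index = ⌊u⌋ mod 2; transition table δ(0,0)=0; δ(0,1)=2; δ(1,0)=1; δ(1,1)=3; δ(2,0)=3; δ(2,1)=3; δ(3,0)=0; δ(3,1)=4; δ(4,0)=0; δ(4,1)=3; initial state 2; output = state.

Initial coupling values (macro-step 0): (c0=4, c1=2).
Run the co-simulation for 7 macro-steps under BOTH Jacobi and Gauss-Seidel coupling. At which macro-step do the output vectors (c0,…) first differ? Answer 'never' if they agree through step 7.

first divergence at macro-step: 3

[Jacobi] macro 1: S0 reads c1=2 → after 3×micro: -1; S1 reads c0=4 → after 1×micro: 3 ⇒ (c0=-1, c1=3)
[Jacobi] macro 2: S0 reads c1=3 → after 3×micro: 1; S1 reads c0=-1 → after 1×micro: 4 ⇒ (c0=1, c1=4)
[Jacobi] macro 3: S0 reads c1=4 → after 3×micro: 2; S1 reads c0=1 → after 1×micro: 3 ⇒ (c0=2, c1=3)
[Jacobi] macro 4: S0 reads c1=3 → after 3×micro: 1; S1 reads c0=2 → after 1×micro: 0 ⇒ (c0=1, c1=0)
[Jacobi] macro 5: S0 reads c1=0 → after 3×micro: 2; S1 reads c0=1 → after 1×micro: 2 ⇒ (c0=2, c1=2)
[Jacobi] macro 6: S0 reads c1=2 → after 3×micro: -1; S1 reads c0=2 → after 1×micro: 3 ⇒ (c0=-1, c1=3)
[Jacobi] macro 7: S0 reads c1=3 → after 3×micro: 1; S1 reads c0=-1 → after 1×micro: 4 ⇒ (c0=1, c1=4)
[Gauss-Seidel] macro 1: S0 reads c1=2 → after 3×micro: -1; S1 reads c0=-1 → after 1×micro: 3 ⇒ (c0=-1, c1=3)
[Gauss-Seidel] macro 2: S0 reads c1=3 → after 3×micro: 1; S1 reads c0=1 → after 1×micro: 4 ⇒ (c0=1, c1=4)
[Gauss-Seidel] macro 3: S0 reads c1=4 → after 3×micro: 2; S1 reads c0=2 → after 1×micro: 0 ⇒ (c0=2, c1=0)
[Gauss-Seidel] macro 4: S0 reads c1=0 → after 3×micro: 2; S1 reads c0=2 → after 1×micro: 0 ⇒ (c0=2, c1=0)
[Gauss-Seidel] macro 5: S0 reads c1=0 → after 3×micro: 2; S1 reads c0=2 → after 1×micro: 0 ⇒ (c0=2, c1=0)
[Gauss-Seidel] macro 6: S0 reads c1=0 → after 3×micro: 2; S1 reads c0=2 → after 1×micro: 0 ⇒ (c0=2, c1=0)
[Gauss-Seidel] macro 7: S0 reads c1=0 → after 3×micro: 2; S1 reads c0=2 → after 1×micro: 0 ⇒ (c0=2, c1=0)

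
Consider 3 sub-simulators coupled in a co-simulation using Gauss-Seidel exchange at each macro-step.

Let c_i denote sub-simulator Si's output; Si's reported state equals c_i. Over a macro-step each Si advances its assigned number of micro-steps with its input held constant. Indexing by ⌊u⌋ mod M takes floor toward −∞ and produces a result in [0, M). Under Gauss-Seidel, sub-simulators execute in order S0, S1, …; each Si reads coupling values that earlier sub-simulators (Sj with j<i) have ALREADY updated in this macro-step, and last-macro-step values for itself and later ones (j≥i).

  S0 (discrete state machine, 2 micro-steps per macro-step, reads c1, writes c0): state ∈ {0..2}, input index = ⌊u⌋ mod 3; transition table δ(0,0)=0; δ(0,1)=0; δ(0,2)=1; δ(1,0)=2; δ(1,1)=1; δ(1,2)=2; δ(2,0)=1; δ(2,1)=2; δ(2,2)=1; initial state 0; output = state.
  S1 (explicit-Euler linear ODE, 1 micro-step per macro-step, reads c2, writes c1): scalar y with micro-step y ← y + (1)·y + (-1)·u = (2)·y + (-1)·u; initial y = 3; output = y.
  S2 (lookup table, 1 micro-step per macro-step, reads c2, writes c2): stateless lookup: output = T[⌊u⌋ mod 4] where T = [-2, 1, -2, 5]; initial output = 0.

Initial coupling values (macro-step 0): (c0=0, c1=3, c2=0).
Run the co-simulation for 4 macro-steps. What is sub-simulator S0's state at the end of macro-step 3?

S0 state at macro-step 3 = 2

macro 1: S0 reads c1=3 → after 2×micro: 0; S1 reads c2=0 → after 1×micro: 6; S2 reads c2=0 → after 1×micro: -2 ⇒ (c0=0, c1=6, c2=-2)
macro 2: S0 reads c1=6 → after 2×micro: 0; S1 reads c2=-2 → after 1×micro: 14; S2 reads c2=-2 → after 1×micro: -2 ⇒ (c0=0, c1=14, c2=-2)
macro 3: S0 reads c1=14 → after 2×micro: 2; S1 reads c2=-2 → after 1×micro: 30; S2 reads c2=-2 → after 1×micro: -2 ⇒ (c0=2, c1=30, c2=-2)
macro 4: S0 reads c1=30 → after 2×micro: 2; S1 reads c2=-2 → after 1×micro: 62; S2 reads c2=-2 → after 1×micro: -2 ⇒ (c0=2, c1=62, c2=-2)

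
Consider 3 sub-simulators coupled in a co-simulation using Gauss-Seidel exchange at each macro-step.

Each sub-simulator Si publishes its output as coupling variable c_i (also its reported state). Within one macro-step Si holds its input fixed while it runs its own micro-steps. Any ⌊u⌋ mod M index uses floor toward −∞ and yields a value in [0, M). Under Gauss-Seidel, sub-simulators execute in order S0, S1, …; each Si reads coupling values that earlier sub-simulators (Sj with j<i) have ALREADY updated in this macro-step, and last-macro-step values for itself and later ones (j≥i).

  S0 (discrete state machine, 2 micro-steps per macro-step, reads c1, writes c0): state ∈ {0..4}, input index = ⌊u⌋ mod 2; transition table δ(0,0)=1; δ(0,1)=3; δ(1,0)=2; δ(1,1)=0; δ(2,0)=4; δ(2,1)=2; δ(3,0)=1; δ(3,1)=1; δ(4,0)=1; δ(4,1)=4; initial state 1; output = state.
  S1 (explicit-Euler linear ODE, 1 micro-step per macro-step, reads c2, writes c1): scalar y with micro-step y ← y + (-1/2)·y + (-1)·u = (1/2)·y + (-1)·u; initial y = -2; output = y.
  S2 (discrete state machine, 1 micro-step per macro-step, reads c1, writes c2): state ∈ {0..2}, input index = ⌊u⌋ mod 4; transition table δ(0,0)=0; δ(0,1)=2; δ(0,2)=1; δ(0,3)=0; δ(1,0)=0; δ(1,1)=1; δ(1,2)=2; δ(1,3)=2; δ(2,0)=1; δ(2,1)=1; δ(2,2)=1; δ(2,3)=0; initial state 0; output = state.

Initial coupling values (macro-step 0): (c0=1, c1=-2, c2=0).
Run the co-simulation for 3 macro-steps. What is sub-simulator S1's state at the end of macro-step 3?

macro 1: S0 reads c1=-2 → after 2×micro: 4; S1 reads c2=0 → after 1×micro: -1; S2 reads c1=-1 → after 1×micro: 0 ⇒ (c0=4, c1=-1, c2=0)
macro 2: S0 reads c1=-1 → after 2×micro: 4; S1 reads c2=0 → after 1×micro: -1/2; S2 reads c1=-1/2 → after 1×micro: 0 ⇒ (c0=4, c1=-1/2, c2=0)
macro 3: S0 reads c1=-1/2 → after 2×micro: 4; S1 reads c2=0 → after 1×micro: -1/4; S2 reads c1=-1/4 → after 1×micro: 0 ⇒ (c0=4, c1=-1/4, c2=0)

S1 state at macro-step 3 = -1/4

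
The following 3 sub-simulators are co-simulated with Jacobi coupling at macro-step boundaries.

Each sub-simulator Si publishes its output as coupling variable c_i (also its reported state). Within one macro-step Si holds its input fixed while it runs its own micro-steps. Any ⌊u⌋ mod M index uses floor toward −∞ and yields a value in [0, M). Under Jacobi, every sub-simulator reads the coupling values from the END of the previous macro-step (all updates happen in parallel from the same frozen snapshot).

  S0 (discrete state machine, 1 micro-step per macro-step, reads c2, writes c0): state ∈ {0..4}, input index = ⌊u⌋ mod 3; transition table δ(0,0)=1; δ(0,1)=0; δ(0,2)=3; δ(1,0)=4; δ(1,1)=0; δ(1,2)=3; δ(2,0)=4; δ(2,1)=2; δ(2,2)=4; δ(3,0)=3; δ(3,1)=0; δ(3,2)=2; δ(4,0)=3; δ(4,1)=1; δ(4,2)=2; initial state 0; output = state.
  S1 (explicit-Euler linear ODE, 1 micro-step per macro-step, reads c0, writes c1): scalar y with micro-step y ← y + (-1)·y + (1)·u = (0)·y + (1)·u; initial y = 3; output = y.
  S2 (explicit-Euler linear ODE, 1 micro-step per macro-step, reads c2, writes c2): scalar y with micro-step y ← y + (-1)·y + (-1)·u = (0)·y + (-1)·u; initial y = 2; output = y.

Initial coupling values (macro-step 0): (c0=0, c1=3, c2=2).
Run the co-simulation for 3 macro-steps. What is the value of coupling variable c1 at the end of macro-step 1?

macro 1: S0 reads c2=2 → after 1×micro: 3; S1 reads c0=0 → after 1×micro: 0; S2 reads c2=2 → after 1×micro: -2 ⇒ (c0=3, c1=0, c2=-2)
macro 2: S0 reads c2=-2 → after 1×micro: 0; S1 reads c0=3 → after 1×micro: 3; S2 reads c2=-2 → after 1×micro: 2 ⇒ (c0=0, c1=3, c2=2)
macro 3: S0 reads c2=2 → after 1×micro: 3; S1 reads c0=0 → after 1×micro: 0; S2 reads c2=2 → after 1×micro: -2 ⇒ (c0=3, c1=0, c2=-2)

c1 at macro-step 1 = 0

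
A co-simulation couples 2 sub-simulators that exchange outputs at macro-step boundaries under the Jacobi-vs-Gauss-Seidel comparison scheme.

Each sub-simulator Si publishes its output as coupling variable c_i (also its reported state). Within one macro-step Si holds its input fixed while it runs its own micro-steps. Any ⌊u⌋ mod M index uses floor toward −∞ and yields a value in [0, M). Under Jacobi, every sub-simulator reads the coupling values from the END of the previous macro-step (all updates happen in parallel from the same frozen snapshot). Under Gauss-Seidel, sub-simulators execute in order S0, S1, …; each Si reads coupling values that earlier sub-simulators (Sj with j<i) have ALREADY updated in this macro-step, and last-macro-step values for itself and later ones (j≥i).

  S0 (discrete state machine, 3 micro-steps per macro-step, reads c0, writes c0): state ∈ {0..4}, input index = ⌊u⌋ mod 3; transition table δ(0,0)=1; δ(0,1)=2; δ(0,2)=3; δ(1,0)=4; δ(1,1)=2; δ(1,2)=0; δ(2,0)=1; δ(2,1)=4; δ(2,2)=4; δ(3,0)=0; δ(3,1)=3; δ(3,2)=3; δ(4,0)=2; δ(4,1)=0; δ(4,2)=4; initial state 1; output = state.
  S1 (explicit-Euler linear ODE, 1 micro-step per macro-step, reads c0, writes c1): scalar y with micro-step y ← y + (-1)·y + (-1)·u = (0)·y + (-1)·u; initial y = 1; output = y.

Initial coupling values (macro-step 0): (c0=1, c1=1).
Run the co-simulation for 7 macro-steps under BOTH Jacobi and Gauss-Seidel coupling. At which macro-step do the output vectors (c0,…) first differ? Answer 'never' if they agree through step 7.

first divergence at macro-step: 1

[Jacobi] macro 1: S0 reads c0=1 → after 3×micro: 0; S1 reads c0=1 → after 1×micro: -1 ⇒ (c0=0, c1=-1)
[Jacobi] macro 2: S0 reads c0=0 → after 3×micro: 2; S1 reads c0=0 → after 1×micro: 0 ⇒ (c0=2, c1=0)
[Jacobi] macro 3: S0 reads c0=2 → after 3×micro: 4; S1 reads c0=2 → after 1×micro: -2 ⇒ (c0=4, c1=-2)
[Jacobi] macro 4: S0 reads c0=4 → after 3×micro: 4; S1 reads c0=4 → after 1×micro: -4 ⇒ (c0=4, c1=-4)
[Jacobi] macro 5: S0 reads c0=4 → after 3×micro: 4; S1 reads c0=4 → after 1×micro: -4 ⇒ (c0=4, c1=-4)
[Jacobi] macro 6: S0 reads c0=4 → after 3×micro: 4; S1 reads c0=4 → after 1×micro: -4 ⇒ (c0=4, c1=-4)
[Jacobi] macro 7: S0 reads c0=4 → after 3×micro: 4; S1 reads c0=4 → after 1×micro: -4 ⇒ (c0=4, c1=-4)
[Gauss-Seidel] macro 1: S0 reads c0=1 → after 3×micro: 0; S1 reads c0=0 → after 1×micro: 0 ⇒ (c0=0, c1=0)
[Gauss-Seidel] macro 2: S0 reads c0=0 → after 3×micro: 2; S1 reads c0=2 → after 1×micro: -2 ⇒ (c0=2, c1=-2)
[Gauss-Seidel] macro 3: S0 reads c0=2 → after 3×micro: 4; S1 reads c0=4 → after 1×micro: -4 ⇒ (c0=4, c1=-4)
[Gauss-Seidel] macro 4: S0 reads c0=4 → after 3×micro: 4; S1 reads c0=4 → after 1×micro: -4 ⇒ (c0=4, c1=-4)
[Gauss-Seidel] macro 5: S0 reads c0=4 → after 3×micro: 4; S1 reads c0=4 → after 1×micro: -4 ⇒ (c0=4, c1=-4)
[Gauss-Seidel] macro 6: S0 reads c0=4 → after 3×micro: 4; S1 reads c0=4 → after 1×micro: -4 ⇒ (c0=4, c1=-4)
[Gauss-Seidel] macro 7: S0 reads c0=4 → after 3×micro: 4; S1 reads c0=4 → after 1×micro: -4 ⇒ (c0=4, c1=-4)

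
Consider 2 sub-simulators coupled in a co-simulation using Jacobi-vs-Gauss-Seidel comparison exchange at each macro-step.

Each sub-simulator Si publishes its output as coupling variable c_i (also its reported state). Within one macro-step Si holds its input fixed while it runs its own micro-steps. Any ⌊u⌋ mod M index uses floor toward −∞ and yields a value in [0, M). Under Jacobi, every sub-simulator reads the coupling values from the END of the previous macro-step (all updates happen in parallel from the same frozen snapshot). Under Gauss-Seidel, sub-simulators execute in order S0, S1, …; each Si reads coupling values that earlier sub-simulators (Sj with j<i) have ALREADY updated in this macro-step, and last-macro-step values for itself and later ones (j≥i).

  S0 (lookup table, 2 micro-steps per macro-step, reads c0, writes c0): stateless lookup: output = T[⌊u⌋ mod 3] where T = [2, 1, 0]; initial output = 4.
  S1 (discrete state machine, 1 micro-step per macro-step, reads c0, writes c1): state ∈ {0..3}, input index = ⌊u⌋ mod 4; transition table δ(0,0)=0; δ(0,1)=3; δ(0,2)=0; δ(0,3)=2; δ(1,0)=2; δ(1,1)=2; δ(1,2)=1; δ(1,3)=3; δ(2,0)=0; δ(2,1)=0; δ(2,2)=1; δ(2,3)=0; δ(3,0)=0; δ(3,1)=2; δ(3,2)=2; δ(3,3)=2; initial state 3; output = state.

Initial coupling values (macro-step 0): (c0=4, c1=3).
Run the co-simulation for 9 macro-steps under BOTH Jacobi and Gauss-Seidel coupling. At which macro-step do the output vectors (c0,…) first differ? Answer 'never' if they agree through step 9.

first divergence at macro-step: 1

[Jacobi] macro 1: S0 reads c0=4 → after 2×micro: 1; S1 reads c0=4 → after 1×micro: 0 ⇒ (c0=1, c1=0)
[Jacobi] macro 2: S0 reads c0=1 → after 2×micro: 1; S1 reads c0=1 → after 1×micro: 3 ⇒ (c0=1, c1=3)
[Jacobi] macro 3: S0 reads c0=1 → after 2×micro: 1; S1 reads c0=1 → after 1×micro: 2 ⇒ (c0=1, c1=2)
[Jacobi] macro 4: S0 reads c0=1 → after 2×micro: 1; S1 reads c0=1 → after 1×micro: 0 ⇒ (c0=1, c1=0)
[Jacobi] macro 5: S0 reads c0=1 → after 2×micro: 1; S1 reads c0=1 → after 1×micro: 3 ⇒ (c0=1, c1=3)
[Jacobi] macro 6: S0 reads c0=1 → after 2×micro: 1; S1 reads c0=1 → after 1×micro: 2 ⇒ (c0=1, c1=2)
[Jacobi] macro 7: S0 reads c0=1 → after 2×micro: 1; S1 reads c0=1 → after 1×micro: 0 ⇒ (c0=1, c1=0)
[Jacobi] macro 8: S0 reads c0=1 → after 2×micro: 1; S1 reads c0=1 → after 1×micro: 3 ⇒ (c0=1, c1=3)
[Jacobi] macro 9: S0 reads c0=1 → after 2×micro: 1; S1 reads c0=1 → after 1×micro: 2 ⇒ (c0=1, c1=2)
[Gauss-Seidel] macro 1: S0 reads c0=4 → after 2×micro: 1; S1 reads c0=1 → after 1×micro: 2 ⇒ (c0=1, c1=2)
[Gauss-Seidel] macro 2: S0 reads c0=1 → after 2×micro: 1; S1 reads c0=1 → after 1×micro: 0 ⇒ (c0=1, c1=0)
[Gauss-Seidel] macro 3: S0 reads c0=1 → after 2×micro: 1; S1 reads c0=1 → after 1×micro: 3 ⇒ (c0=1, c1=3)
[Gauss-Seidel] macro 4: S0 reads c0=1 → after 2×micro: 1; S1 reads c0=1 → after 1×micro: 2 ⇒ (c0=1, c1=2)
[Gauss-Seidel] macro 5: S0 reads c0=1 → after 2×micro: 1; S1 reads c0=1 → after 1×micro: 0 ⇒ (c0=1, c1=0)
[Gauss-Seidel] macro 6: S0 reads c0=1 → after 2×micro: 1; S1 reads c0=1 → after 1×micro: 3 ⇒ (c0=1, c1=3)
[Gauss-Seidel] macro 7: S0 reads c0=1 → after 2×micro: 1; S1 reads c0=1 → after 1×micro: 2 ⇒ (c0=1, c1=2)
[Gauss-Seidel] macro 8: S0 reads c0=1 → after 2×micro: 1; S1 reads c0=1 → after 1×micro: 0 ⇒ (c0=1, c1=0)
[Gauss-Seidel] macro 9: S0 reads c0=1 → after 2×micro: 1; S1 reads c0=1 → after 1×micro: 3 ⇒ (c0=1, c1=3)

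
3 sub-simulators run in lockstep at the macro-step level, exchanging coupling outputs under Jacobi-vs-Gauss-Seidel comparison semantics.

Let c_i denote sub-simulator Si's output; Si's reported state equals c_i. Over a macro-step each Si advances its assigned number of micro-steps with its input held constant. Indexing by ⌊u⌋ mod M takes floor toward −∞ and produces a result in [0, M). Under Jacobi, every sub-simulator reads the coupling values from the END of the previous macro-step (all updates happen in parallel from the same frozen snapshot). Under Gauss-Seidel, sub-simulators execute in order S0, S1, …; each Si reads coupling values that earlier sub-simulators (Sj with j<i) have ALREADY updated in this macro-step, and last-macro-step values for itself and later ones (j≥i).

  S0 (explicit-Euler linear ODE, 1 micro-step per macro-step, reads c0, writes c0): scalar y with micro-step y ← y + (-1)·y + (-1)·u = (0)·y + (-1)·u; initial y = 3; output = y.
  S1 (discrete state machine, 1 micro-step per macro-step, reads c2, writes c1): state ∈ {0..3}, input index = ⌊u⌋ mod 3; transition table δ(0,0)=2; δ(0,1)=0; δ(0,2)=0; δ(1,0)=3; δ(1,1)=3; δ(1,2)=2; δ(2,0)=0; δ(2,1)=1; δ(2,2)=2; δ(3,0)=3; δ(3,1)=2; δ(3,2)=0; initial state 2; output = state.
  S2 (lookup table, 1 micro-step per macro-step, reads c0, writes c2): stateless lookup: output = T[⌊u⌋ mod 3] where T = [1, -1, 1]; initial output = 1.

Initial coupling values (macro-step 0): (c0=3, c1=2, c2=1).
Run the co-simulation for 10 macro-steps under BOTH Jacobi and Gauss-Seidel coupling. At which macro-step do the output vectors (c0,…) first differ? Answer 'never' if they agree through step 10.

[Jacobi] macro 1: S0 reads c0=3 → after 1×micro: -3; S1 reads c2=1 → after 1×micro: 1; S2 reads c0=3 → after 1×micro: 1 ⇒ (c0=-3, c1=1, c2=1)
[Jacobi] macro 2: S0 reads c0=-3 → after 1×micro: 3; S1 reads c2=1 → after 1×micro: 3; S2 reads c0=-3 → after 1×micro: 1 ⇒ (c0=3, c1=3, c2=1)
[Jacobi] macro 3: S0 reads c0=3 → after 1×micro: -3; S1 reads c2=1 → after 1×micro: 2; S2 reads c0=3 → after 1×micro: 1 ⇒ (c0=-3, c1=2, c2=1)
[Jacobi] macro 4: S0 reads c0=-3 → after 1×micro: 3; S1 reads c2=1 → after 1×micro: 1; S2 reads c0=-3 → after 1×micro: 1 ⇒ (c0=3, c1=1, c2=1)
[Jacobi] macro 5: S0 reads c0=3 → after 1×micro: -3; S1 reads c2=1 → after 1×micro: 3; S2 reads c0=3 → after 1×micro: 1 ⇒ (c0=-3, c1=3, c2=1)
[Jacobi] macro 6: S0 reads c0=-3 → after 1×micro: 3; S1 reads c2=1 → after 1×micro: 2; S2 reads c0=-3 → after 1×micro: 1 ⇒ (c0=3, c1=2, c2=1)
[Jacobi] macro 7: S0 reads c0=3 → after 1×micro: -3; S1 reads c2=1 → after 1×micro: 1; S2 reads c0=3 → after 1×micro: 1 ⇒ (c0=-3, c1=1, c2=1)
[Jacobi] macro 8: S0 reads c0=-3 → after 1×micro: 3; S1 reads c2=1 → after 1×micro: 3; S2 reads c0=-3 → after 1×micro: 1 ⇒ (c0=3, c1=3, c2=1)
[Jacobi] macro 9: S0 reads c0=3 → after 1×micro: -3; S1 reads c2=1 → after 1×micro: 2; S2 reads c0=3 → after 1×micro: 1 ⇒ (c0=-3, c1=2, c2=1)
[Jacobi] macro 10: S0 reads c0=-3 → after 1×micro: 3; S1 reads c2=1 → after 1×micro: 1; S2 reads c0=-3 → after 1×micro: 1 ⇒ (c0=3, c1=1, c2=1)
[Gauss-Seidel] macro 1: S0 reads c0=3 → after 1×micro: -3; S1 reads c2=1 → after 1×micro: 1; S2 reads c0=-3 → after 1×micro: 1 ⇒ (c0=-3, c1=1, c2=1)
[Gauss-Seidel] macro 2: S0 reads c0=-3 → after 1×micro: 3; S1 reads c2=1 → after 1×micro: 3; S2 reads c0=3 → after 1×micro: 1 ⇒ (c0=3, c1=3, c2=1)
[Gauss-Seidel] macro 3: S0 reads c0=3 → after 1×micro: -3; S1 reads c2=1 → after 1×micro: 2; S2 reads c0=-3 → after 1×micro: 1 ⇒ (c0=-3, c1=2, c2=1)
[Gauss-Seidel] macro 4: S0 reads c0=-3 → after 1×micro: 3; S1 reads c2=1 → after 1×micro: 1; S2 reads c0=3 → after 1×micro: 1 ⇒ (c0=3, c1=1, c2=1)
[Gauss-Seidel] macro 5: S0 reads c0=3 → after 1×micro: -3; S1 reads c2=1 → after 1×micro: 3; S2 reads c0=-3 → after 1×micro: 1 ⇒ (c0=-3, c1=3, c2=1)
[Gauss-Seidel] macro 6: S0 reads c0=-3 → after 1×micro: 3; S1 reads c2=1 → after 1×micro: 2; S2 reads c0=3 → after 1×micro: 1 ⇒ (c0=3, c1=2, c2=1)
[Gauss-Seidel] macro 7: S0 reads c0=3 → after 1×micro: -3; S1 reads c2=1 → after 1×micro: 1; S2 reads c0=-3 → after 1×micro: 1 ⇒ (c0=-3, c1=1, c2=1)
[Gauss-Seidel] macro 8: S0 reads c0=-3 → after 1×micro: 3; S1 reads c2=1 → after 1×micro: 3; S2 reads c0=3 → after 1×micro: 1 ⇒ (c0=3, c1=3, c2=1)
[Gauss-Seidel] macro 9: S0 reads c0=3 → after 1×micro: -3; S1 reads c2=1 → after 1×micro: 2; S2 reads c0=-3 → after 1×micro: 1 ⇒ (c0=-3, c1=2, c2=1)
[Gauss-Seidel] macro 10: S0 reads c0=-3 → after 1×micro: 3; S1 reads c2=1 → after 1×micro: 1; S2 reads c0=3 → after 1×micro: 1 ⇒ (c0=3, c1=1, c2=1)

first divergence at macro-step: never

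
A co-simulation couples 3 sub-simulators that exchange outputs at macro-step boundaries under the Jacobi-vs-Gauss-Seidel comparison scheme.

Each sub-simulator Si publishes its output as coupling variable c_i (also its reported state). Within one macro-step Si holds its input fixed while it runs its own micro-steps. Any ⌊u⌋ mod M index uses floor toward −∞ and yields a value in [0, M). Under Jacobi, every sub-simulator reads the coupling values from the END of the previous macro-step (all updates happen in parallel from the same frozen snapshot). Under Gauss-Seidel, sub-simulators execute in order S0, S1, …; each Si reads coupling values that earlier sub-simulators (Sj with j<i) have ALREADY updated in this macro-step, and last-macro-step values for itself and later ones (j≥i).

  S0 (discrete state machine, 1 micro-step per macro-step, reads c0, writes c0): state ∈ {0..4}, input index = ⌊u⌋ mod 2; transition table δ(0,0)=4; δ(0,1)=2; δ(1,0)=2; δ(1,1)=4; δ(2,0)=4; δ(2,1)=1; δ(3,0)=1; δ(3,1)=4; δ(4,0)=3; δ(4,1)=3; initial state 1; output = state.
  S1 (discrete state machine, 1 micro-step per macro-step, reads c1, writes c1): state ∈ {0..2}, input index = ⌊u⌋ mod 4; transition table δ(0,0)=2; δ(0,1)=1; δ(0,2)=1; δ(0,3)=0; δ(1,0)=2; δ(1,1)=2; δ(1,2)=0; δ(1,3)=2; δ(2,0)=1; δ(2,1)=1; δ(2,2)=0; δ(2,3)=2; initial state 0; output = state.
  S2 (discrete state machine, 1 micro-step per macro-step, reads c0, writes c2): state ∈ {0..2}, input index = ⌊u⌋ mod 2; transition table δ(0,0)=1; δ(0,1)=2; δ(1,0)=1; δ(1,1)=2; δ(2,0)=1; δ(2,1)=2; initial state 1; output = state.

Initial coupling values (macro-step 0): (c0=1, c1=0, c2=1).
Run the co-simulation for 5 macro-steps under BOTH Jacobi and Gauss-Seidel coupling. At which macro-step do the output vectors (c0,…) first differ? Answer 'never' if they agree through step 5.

first divergence at macro-step: 1

[Jacobi] macro 1: S0 reads c0=1 → after 1×micro: 4; S1 reads c1=0 → after 1×micro: 2; S2 reads c0=1 → after 1×micro: 2 ⇒ (c0=4, c1=2, c2=2)
[Jacobi] macro 2: S0 reads c0=4 → after 1×micro: 3; S1 reads c1=2 → after 1×micro: 0; S2 reads c0=4 → after 1×micro: 1 ⇒ (c0=3, c1=0, c2=1)
[Jacobi] macro 3: S0 reads c0=3 → after 1×micro: 4; S1 reads c1=0 → after 1×micro: 2; S2 reads c0=3 → after 1×micro: 2 ⇒ (c0=4, c1=2, c2=2)
[Jacobi] macro 4: S0 reads c0=4 → after 1×micro: 3; S1 reads c1=2 → after 1×micro: 0; S2 reads c0=4 → after 1×micro: 1 ⇒ (c0=3, c1=0, c2=1)
[Jacobi] macro 5: S0 reads c0=3 → after 1×micro: 4; S1 reads c1=0 → after 1×micro: 2; S2 reads c0=3 → after 1×micro: 2 ⇒ (c0=4, c1=2, c2=2)
[Gauss-Seidel] macro 1: S0 reads c0=1 → after 1×micro: 4; S1 reads c1=0 → after 1×micro: 2; S2 reads c0=4 → after 1×micro: 1 ⇒ (c0=4, c1=2, c2=1)
[Gauss-Seidel] macro 2: S0 reads c0=4 → after 1×micro: 3; S1 reads c1=2 → after 1×micro: 0; S2 reads c0=3 → after 1×micro: 2 ⇒ (c0=3, c1=0, c2=2)
[Gauss-Seidel] macro 3: S0 reads c0=3 → after 1×micro: 4; S1 reads c1=0 → after 1×micro: 2; S2 reads c0=4 → after 1×micro: 1 ⇒ (c0=4, c1=2, c2=1)
[Gauss-Seidel] macro 4: S0 reads c0=4 → after 1×micro: 3; S1 reads c1=2 → after 1×micro: 0; S2 reads c0=3 → after 1×micro: 2 ⇒ (c0=3, c1=0, c2=2)
[Gauss-Seidel] macro 5: S0 reads c0=3 → after 1×micro: 4; S1 reads c1=0 → after 1×micro: 2; S2 reads c0=4 → after 1×micro: 1 ⇒ (c0=4, c1=2, c2=1)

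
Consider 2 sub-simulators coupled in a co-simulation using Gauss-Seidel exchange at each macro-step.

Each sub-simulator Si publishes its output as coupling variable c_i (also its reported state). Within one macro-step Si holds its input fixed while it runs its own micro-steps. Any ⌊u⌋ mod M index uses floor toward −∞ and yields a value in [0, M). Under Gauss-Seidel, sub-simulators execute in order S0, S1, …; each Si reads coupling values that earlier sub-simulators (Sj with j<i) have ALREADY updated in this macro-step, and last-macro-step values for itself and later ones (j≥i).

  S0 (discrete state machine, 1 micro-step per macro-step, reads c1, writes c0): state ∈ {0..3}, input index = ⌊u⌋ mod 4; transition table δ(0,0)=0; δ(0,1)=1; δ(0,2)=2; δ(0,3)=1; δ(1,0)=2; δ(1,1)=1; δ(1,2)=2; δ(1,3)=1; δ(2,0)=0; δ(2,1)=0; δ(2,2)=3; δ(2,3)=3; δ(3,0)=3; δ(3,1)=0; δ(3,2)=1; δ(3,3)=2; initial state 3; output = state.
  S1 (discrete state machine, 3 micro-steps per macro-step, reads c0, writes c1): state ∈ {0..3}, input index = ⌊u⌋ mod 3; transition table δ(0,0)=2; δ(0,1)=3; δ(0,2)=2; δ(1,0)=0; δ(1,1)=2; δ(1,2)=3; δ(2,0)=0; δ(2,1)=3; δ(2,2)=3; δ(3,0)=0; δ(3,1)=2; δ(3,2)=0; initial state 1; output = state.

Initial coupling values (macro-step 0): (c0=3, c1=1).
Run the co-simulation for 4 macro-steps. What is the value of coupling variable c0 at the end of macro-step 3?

c0 at macro-step 3 = 2

macro 1: S0 reads c1=1 → after 1×micro: 0; S1 reads c0=0 → after 3×micro: 0 ⇒ (c0=0, c1=0)
macro 2: S0 reads c1=0 → after 1×micro: 0; S1 reads c0=0 → after 3×micro: 2 ⇒ (c0=0, c1=2)
macro 3: S0 reads c1=2 → after 1×micro: 2; S1 reads c0=2 → after 3×micro: 2 ⇒ (c0=2, c1=2)
macro 4: S0 reads c1=2 → after 1×micro: 3; S1 reads c0=3 → after 3×micro: 0 ⇒ (c0=3, c1=0)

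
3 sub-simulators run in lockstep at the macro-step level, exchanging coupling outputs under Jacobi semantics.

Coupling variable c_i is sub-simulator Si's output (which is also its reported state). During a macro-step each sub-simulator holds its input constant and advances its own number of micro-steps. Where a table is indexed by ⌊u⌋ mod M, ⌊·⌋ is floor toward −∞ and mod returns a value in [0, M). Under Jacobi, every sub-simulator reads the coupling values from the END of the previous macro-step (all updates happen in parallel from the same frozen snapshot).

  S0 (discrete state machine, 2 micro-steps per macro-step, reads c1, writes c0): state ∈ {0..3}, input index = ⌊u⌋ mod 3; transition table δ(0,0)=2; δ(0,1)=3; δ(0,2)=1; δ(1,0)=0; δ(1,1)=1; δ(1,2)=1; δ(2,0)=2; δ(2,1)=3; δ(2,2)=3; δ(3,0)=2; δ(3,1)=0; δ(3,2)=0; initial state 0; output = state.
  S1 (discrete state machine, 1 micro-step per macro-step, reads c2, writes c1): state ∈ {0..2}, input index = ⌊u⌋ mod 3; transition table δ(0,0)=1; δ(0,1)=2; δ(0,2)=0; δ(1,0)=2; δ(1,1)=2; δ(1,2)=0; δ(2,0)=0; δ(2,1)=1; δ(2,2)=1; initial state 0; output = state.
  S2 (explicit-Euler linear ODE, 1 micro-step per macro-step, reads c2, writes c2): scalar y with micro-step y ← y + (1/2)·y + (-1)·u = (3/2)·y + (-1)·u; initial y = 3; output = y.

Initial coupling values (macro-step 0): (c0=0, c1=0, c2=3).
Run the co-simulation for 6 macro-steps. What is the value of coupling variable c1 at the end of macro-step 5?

macro 1: S0 reads c1=0 → after 2×micro: 2; S1 reads c2=3 → after 1×micro: 1; S2 reads c2=3 → after 1×micro: 3/2 ⇒ (c0=2, c1=1, c2=3/2)
macro 2: S0 reads c1=1 → after 2×micro: 0; S1 reads c2=3/2 → after 1×micro: 2; S2 reads c2=3/2 → after 1×micro: 3/4 ⇒ (c0=0, c1=2, c2=3/4)
macro 3: S0 reads c1=2 → after 2×micro: 1; S1 reads c2=3/4 → after 1×micro: 0; S2 reads c2=3/4 → after 1×micro: 3/8 ⇒ (c0=1, c1=0, c2=3/8)
macro 4: S0 reads c1=0 → after 2×micro: 2; S1 reads c2=3/8 → after 1×micro: 1; S2 reads c2=3/8 → after 1×micro: 3/16 ⇒ (c0=2, c1=1, c2=3/16)
macro 5: S0 reads c1=1 → after 2×micro: 0; S1 reads c2=3/16 → after 1×micro: 2; S2 reads c2=3/16 → after 1×micro: 3/32 ⇒ (c0=0, c1=2, c2=3/32)
macro 6: S0 reads c1=2 → after 2×micro: 1; S1 reads c2=3/32 → after 1×micro: 0; S2 reads c2=3/32 → after 1×micro: 3/64 ⇒ (c0=1, c1=0, c2=3/64)

c1 at macro-step 5 = 2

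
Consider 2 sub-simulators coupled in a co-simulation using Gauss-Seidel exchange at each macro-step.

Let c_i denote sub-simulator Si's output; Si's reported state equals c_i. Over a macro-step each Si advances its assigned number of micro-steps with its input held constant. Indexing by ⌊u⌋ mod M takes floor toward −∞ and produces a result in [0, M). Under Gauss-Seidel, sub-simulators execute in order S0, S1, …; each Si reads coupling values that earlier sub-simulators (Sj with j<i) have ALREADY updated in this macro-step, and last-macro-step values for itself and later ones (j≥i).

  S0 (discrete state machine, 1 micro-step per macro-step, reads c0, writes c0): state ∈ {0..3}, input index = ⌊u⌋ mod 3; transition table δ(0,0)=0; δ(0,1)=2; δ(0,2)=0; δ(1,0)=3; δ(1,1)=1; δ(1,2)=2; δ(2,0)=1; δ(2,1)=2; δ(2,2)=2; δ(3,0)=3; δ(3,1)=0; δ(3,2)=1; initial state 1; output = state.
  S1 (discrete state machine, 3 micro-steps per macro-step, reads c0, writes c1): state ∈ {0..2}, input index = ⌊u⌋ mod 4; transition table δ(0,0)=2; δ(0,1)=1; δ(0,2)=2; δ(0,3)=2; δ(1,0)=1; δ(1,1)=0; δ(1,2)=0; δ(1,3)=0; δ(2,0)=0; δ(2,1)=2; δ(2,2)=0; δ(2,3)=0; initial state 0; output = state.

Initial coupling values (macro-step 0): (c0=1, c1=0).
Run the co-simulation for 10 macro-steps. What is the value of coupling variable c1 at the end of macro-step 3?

c1 at macro-step 3 = 1

macro 1: S0 reads c0=1 → after 1×micro: 1; S1 reads c0=1 → after 3×micro: 1 ⇒ (c0=1, c1=1)
macro 2: S0 reads c0=1 → after 1×micro: 1; S1 reads c0=1 → after 3×micro: 0 ⇒ (c0=1, c1=0)
macro 3: S0 reads c0=1 → after 1×micro: 1; S1 reads c0=1 → after 3×micro: 1 ⇒ (c0=1, c1=1)
macro 4: S0 reads c0=1 → after 1×micro: 1; S1 reads c0=1 → after 3×micro: 0 ⇒ (c0=1, c1=0)
macro 5: S0 reads c0=1 → after 1×micro: 1; S1 reads c0=1 → after 3×micro: 1 ⇒ (c0=1, c1=1)
macro 6: S0 reads c0=1 → after 1×micro: 1; S1 reads c0=1 → after 3×micro: 0 ⇒ (c0=1, c1=0)
macro 7: S0 reads c0=1 → after 1×micro: 1; S1 reads c0=1 → after 3×micro: 1 ⇒ (c0=1, c1=1)
macro 8: S0 reads c0=1 → after 1×micro: 1; S1 reads c0=1 → after 3×micro: 0 ⇒ (c0=1, c1=0)
macro 9: S0 reads c0=1 → after 1×micro: 1; S1 reads c0=1 → after 3×micro: 1 ⇒ (c0=1, c1=1)
macro 10: S0 reads c0=1 → after 1×micro: 1; S1 reads c0=1 → after 3×micro: 0 ⇒ (c0=1, c1=0)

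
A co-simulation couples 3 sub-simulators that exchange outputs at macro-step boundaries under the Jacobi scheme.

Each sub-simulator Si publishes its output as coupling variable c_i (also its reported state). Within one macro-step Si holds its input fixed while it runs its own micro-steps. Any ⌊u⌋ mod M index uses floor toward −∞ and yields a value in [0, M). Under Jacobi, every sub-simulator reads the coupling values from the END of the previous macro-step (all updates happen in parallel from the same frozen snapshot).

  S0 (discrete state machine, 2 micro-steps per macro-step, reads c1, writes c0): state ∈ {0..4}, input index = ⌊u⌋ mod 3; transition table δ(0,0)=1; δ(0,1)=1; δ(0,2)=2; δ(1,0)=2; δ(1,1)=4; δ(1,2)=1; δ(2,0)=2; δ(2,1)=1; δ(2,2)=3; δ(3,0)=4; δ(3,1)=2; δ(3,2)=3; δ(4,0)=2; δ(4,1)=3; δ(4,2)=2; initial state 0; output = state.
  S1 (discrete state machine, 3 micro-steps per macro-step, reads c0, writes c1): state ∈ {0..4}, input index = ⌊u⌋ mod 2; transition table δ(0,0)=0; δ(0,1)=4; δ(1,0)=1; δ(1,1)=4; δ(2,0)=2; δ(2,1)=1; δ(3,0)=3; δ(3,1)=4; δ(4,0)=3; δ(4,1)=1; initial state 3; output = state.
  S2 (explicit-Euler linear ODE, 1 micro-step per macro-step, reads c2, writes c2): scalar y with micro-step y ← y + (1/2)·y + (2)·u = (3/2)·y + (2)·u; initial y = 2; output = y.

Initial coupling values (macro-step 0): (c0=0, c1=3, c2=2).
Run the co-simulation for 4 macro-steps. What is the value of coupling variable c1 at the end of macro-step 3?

c1 at macro-step 3 = 3

macro 1: S0 reads c1=3 → after 2×micro: 2; S1 reads c0=0 → after 3×micro: 3; S2 reads c2=2 → after 1×micro: 7 ⇒ (c0=2, c1=3, c2=7)
macro 2: S0 reads c1=3 → after 2×micro: 2; S1 reads c0=2 → after 3×micro: 3; S2 reads c2=7 → after 1×micro: 49/2 ⇒ (c0=2, c1=3, c2=49/2)
macro 3: S0 reads c1=3 → after 2×micro: 2; S1 reads c0=2 → after 3×micro: 3; S2 reads c2=49/2 → after 1×micro: 343/4 ⇒ (c0=2, c1=3, c2=343/4)
macro 4: S0 reads c1=3 → after 2×micro: 2; S1 reads c0=2 → after 3×micro: 3; S2 reads c2=343/4 → after 1×micro: 2401/8 ⇒ (c0=2, c1=3, c2=2401/8)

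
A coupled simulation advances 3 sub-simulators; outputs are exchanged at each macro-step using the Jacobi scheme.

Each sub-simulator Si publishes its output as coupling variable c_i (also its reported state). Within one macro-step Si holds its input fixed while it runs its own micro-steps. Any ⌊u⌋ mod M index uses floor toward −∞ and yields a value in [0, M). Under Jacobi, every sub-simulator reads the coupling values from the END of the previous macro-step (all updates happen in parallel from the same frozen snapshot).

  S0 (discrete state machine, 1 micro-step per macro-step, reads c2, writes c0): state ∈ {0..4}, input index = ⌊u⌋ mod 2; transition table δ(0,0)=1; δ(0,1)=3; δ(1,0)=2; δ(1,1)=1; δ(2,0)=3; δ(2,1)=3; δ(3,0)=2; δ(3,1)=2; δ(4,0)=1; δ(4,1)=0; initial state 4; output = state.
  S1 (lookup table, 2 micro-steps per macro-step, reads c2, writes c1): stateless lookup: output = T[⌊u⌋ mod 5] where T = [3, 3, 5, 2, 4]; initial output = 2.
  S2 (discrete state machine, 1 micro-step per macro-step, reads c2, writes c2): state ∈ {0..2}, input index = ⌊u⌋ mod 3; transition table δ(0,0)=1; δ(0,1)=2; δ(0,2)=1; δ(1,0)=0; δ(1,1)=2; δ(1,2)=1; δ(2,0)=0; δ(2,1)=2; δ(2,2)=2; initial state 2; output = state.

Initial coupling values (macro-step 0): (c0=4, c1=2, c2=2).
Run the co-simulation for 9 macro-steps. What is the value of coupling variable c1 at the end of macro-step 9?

c1 at macro-step 9 = 5

macro 1: S0 reads c2=2 → after 1×micro: 1; S1 reads c2=2 → after 2×micro: 5; S2 reads c2=2 → after 1×micro: 2 ⇒ (c0=1, c1=5, c2=2)
macro 2: S0 reads c2=2 → after 1×micro: 2; S1 reads c2=2 → after 2×micro: 5; S2 reads c2=2 → after 1×micro: 2 ⇒ (c0=2, c1=5, c2=2)
macro 3: S0 reads c2=2 → after 1×micro: 3; S1 reads c2=2 → after 2×micro: 5; S2 reads c2=2 → after 1×micro: 2 ⇒ (c0=3, c1=5, c2=2)
macro 4: S0 reads c2=2 → after 1×micro: 2; S1 reads c2=2 → after 2×micro: 5; S2 reads c2=2 → after 1×micro: 2 ⇒ (c0=2, c1=5, c2=2)
macro 5: S0 reads c2=2 → after 1×micro: 3; S1 reads c2=2 → after 2×micro: 5; S2 reads c2=2 → after 1×micro: 2 ⇒ (c0=3, c1=5, c2=2)
macro 6: S0 reads c2=2 → after 1×micro: 2; S1 reads c2=2 → after 2×micro: 5; S2 reads c2=2 → after 1×micro: 2 ⇒ (c0=2, c1=5, c2=2)
macro 7: S0 reads c2=2 → after 1×micro: 3; S1 reads c2=2 → after 2×micro: 5; S2 reads c2=2 → after 1×micro: 2 ⇒ (c0=3, c1=5, c2=2)
macro 8: S0 reads c2=2 → after 1×micro: 2; S1 reads c2=2 → after 2×micro: 5; S2 reads c2=2 → after 1×micro: 2 ⇒ (c0=2, c1=5, c2=2)
macro 9: S0 reads c2=2 → after 1×micro: 3; S1 reads c2=2 → after 2×micro: 5; S2 reads c2=2 → after 1×micro: 2 ⇒ (c0=3, c1=5, c2=2)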